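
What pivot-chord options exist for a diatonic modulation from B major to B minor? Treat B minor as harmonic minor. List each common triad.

Triads in B major: B major (I), C♯ minor (ii), D♯ minor (iii), E major (IV), F♯ major (V), G♯ minor (vi), A♯ diminished (vii°).
Triads in B minor (harmonic minor): B minor (i), C♯ diminished (ii°), D augmented (III+), E minor (iv), F♯ major (V), G major (VI), A♯ diminished (vii°).
Shared triads with their functions: F♯ major (V in B major, V in B minor); A♯ diminished (vii° in B major, vii° in B minor).

F♯, A♯dim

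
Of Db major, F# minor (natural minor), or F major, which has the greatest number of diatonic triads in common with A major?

F# minor

Triads of A major: A major (I), B minor (ii), C# minor (iii), D major (IV), E major (V), F# minor (vi), G# diminished (vii°).
Db major shares 0: none.
F# minor (natural minor) shares 7: A, Bm, C#m, D, E, F#m, G#dim.
F major shares 0: none.
The most common triads (7) are shared with F# minor.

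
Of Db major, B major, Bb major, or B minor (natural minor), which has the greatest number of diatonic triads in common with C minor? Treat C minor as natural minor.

Triads of C minor (natural minor): C minor (i), D diminished (ii°), Eb major (III), F minor (iv), G minor (v), Ab major (VI), Bb major (VII).
Db major shares 2: Fm, Ab.
B major shares 0: none.
Bb major shares 4: Cm, Eb, Gm, Bb.
B minor (natural minor) shares 0: none.
The most common triads (4) are shared with Bb major.

Bb major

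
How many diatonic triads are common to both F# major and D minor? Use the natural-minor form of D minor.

0

Diatonic triads of F# major: F# (I), G#m (ii), A#m (iii), B (IV), C# (V), D#m (vi), E#dim (vii°).
Diatonic triads of D minor (natural minor): Dm (i), Edim (ii°), F (III), Gm (iv), Am (v), Bb (VI), C (VII).
No triad has the same root and quality in both keys.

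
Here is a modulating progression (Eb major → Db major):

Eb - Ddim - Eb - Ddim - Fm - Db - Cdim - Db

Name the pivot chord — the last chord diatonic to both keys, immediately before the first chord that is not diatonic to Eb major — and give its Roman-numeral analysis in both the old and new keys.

Fm — ii in Eb major, iii in Db major

Chords diatonic to Eb major: Eb, Fm, Gm, Ab, Bb, Cm, Ddim.
Reading the progression, the first chord not in that set is Db, so the modulation leaves Eb major there.
The chord immediately before Db is Fm, which is diatonic to both keys: ii in Eb major and iii in Db major.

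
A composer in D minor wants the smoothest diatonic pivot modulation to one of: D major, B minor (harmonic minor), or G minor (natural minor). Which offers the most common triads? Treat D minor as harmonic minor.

Triads of D minor (harmonic minor): D minor (i), E diminished (ii°), F augmented (III+), G minor (iv), A major (V), B♭ major (VI), C♯ diminished (vii°).
D major shares 2: A, C♯dim.
B minor (harmonic minor) shares 1: C♯dim.
G minor (natural minor) shares 3: Dm, Gm, B♭.
The most common triads (3) are shared with G minor.

G minor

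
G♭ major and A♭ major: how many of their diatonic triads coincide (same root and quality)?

2

Diatonic triads of G♭ major: G♭ (I), A♭m (ii), B♭m (iii), C♭ (IV), D♭ (V), E♭m (vi), Fdim (vii°).
Diatonic triads of A♭ major: A♭ (I), B♭m (ii), Cm (iii), D♭ (IV), E♭ (V), Fm (vi), Gdim (vii°).
Matching root and quality in both lists: B♭m, D♭.
That gives 2 common triads.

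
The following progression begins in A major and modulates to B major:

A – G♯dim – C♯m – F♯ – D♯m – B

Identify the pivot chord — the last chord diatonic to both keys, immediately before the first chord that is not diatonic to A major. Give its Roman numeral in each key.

C♯m — iii in A major, ii in B major

Chords diatonic to A major: A, Bm, C♯m, D, E, F♯m, G♯dim.
Reading the progression, the first chord not in that set is F♯, so the modulation leaves A major there.
The chord immediately before F♯ is C♯m, which is diatonic to both keys: iii in A major and ii in B major.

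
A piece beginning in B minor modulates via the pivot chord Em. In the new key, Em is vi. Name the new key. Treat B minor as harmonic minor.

G major

The numeral vi denotes a minor triad on scale degree 6. With E on degree 6, the tonic of the new key is G.
Degree 6 carries a minor triad in major keys, so the destination is G major.
Check: the diatonic triads of G major are G (I), Am (ii), Bm (iii), C (IV), D (V), Em (vi), F♯dim (vii°) — Em is indeed vi.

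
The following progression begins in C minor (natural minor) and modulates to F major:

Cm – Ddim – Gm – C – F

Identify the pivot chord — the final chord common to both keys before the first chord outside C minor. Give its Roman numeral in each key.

Gm — v in C minor, ii in F major

Chords diatonic to C minor: Cm, Ddim, Eb, Fm, Gm, Ab, Bb.
Reading the progression, the first chord not in that set is C, so the modulation leaves C minor there.
The chord immediately before C is Gm, which is diatonic to both keys: v in C minor and ii in F major.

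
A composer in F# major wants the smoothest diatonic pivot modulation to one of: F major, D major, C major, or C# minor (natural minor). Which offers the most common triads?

Triads of F# major: F# major (I), G# minor (ii), A# minor (iii), B major (IV), C# major (V), D# minor (vi), E# diminished (vii°).
F major shares 0: none.
D major shares 0: none.
C major shares 0: none.
C# minor (natural minor) shares 2: G#m, B.
The most common triads (2) are shared with C# minor.

C# minor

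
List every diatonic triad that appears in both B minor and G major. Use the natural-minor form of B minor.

Triads in B minor (natural minor): Bm (i), C#dim (ii°), D (III), Em (iv), F#m (v), G (VI), A (VII).
Triads in G major: G (I), Am (ii), Bm (iii), C (IV), D (V), Em (vi), F#dim (vii°).
Shared triads with their functions: Bm (i in B minor, iii in G major); D (III in B minor, V in G major); Em (iv in B minor, vi in G major); G (VI in B minor, I in G major).

Bm, D, Em, G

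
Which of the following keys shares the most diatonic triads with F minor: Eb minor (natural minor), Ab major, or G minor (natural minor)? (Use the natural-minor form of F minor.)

Ab major

Triads of F minor (natural minor): Fm (i), Gdim (ii°), Ab (III), Bbm (iv), Cm (v), Db (VI), Eb (VII).
Eb minor (natural minor) shares 2: Bbm, Db.
Ab major shares 7: Fm, Gdim, Ab, Bbm, Cm, Db, Eb.
G minor (natural minor) shares 2: Cm, Eb.
The most common triads (7) are shared with Ab major.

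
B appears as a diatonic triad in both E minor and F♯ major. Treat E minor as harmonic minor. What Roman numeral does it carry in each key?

The scale of E minor (harmonic minor) is E F♯ G A B C D♯; B is degree 5, and the triad built there (B-D♯-F♯) is major, so it is V.
The scale of F♯ major is F♯ G♯ A♯ B C♯ D♯ E♯; B is degree 4, and the triad built there (B-D♯-F♯) is major, so it is IV.

V in E minor; IV in F♯ major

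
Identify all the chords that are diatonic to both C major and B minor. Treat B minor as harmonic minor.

Triads in C major: C (I), Dm (ii), Em (iii), F (IV), G (V), Am (vi), Bdim (vii°).
Triads in B minor (harmonic minor): Bm (i), C#dim (ii°), Daug (III+), Em (iv), F# (V), G (VI), A#dim (vii°).
Shared triads with their functions: Em (iii in C major, iv in B minor); G (V in C major, VI in B minor).

Em, G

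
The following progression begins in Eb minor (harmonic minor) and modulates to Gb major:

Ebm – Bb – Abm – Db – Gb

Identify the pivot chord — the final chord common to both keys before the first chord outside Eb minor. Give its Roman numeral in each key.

Abm — iv in Eb minor, ii in Gb major

Chords diatonic to Eb minor: Ebm, Fdim, Gbaug, Abm, Bb, Cb, Ddim.
Reading the progression, the first chord not in that set is Db, so the modulation leaves Eb minor there.
The chord immediately before Db is Abm, which is diatonic to both keys: iv in Eb minor and ii in Gb major.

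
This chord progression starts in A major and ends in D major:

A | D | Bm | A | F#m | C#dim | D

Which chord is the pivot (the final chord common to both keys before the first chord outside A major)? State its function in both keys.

F#m — vi in A major, iii in D major

Chords diatonic to A major: A, Bm, C#m, D, E, F#m, G#dim.
Reading the progression, the first chord not in that set is C#dim, so the modulation leaves A major there.
The chord immediately before C#dim is F#m, which is diatonic to both keys: vi in A major and iii in D major.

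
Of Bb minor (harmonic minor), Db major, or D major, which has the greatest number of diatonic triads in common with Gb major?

Triads of Gb major: Gb major (I), Ab minor (ii), Bb minor (iii), Cb major (IV), Db major (V), Eb minor (vi), F diminished (vii°).
Bb minor (harmonic minor) shares 3: Gb, Bbm, Ebm.
Db major shares 4: Gb, Bbm, Db, Ebm.
D major shares 0: none.
The most common triads (4) are shared with Db major.

Db major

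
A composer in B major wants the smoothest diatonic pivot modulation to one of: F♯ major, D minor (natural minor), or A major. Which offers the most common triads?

F♯ major

Triads of B major: B major (I), C♯ minor (ii), D♯ minor (iii), E major (IV), F♯ major (V), G♯ minor (vi), A♯ diminished (vii°).
F♯ major shares 4: B, D♯m, F♯, G♯m.
D minor (natural minor) shares 0: none.
A major shares 2: C♯m, E.
The most common triads (4) are shared with F♯ major.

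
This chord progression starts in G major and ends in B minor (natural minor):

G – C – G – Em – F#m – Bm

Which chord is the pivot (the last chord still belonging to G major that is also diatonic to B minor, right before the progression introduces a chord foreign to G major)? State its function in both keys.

Chords diatonic to G major: G, Am, Bm, C, D, Em, F#dim.
Reading the progression, the first chord not in that set is F#m, so the modulation leaves G major there.
The chord immediately before F#m is Em, which is diatonic to both keys: vi in G major and iv in B minor.

Em — vi in G major, iv in B minor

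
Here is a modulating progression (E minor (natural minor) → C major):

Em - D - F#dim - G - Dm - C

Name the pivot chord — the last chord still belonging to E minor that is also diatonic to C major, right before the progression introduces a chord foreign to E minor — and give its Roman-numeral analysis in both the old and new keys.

Chords diatonic to E minor: Em, F#dim, G, Am, Bm, C, D.
Reading the progression, the first chord not in that set is Dm, so the modulation leaves E minor there.
The chord immediately before Dm is G, which is diatonic to both keys: III in E minor and V in C major.

G — III in E minor, V in C major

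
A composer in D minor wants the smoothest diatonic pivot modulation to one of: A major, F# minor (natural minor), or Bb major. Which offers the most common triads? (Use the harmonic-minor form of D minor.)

Triads of D minor (harmonic minor): Dm (i), Edim (ii°), Faug (III+), Gm (iv), A (V), Bb (VI), C#dim (vii°).
A major shares 1: A.
F# minor (natural minor) shares 1: A.
Bb major shares 3: Dm, Gm, Bb.
The most common triads (3) are shared with Bb major.

Bb major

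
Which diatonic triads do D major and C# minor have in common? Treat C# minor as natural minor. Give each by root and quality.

Triads in D major: D major (I), E minor (ii), F# minor (iii), G major (IV), A major (V), B minor (vi), C# diminished (vii°).
Triads in C# minor (natural minor): C# minor (i), D# diminished (ii°), E major (III), F# minor (iv), G# minor (v), A major (VI), B major (VII).
Shared triads with their functions: F# minor (iii in D major, iv in C# minor); A major (V in D major, VI in C# minor).

F#m, A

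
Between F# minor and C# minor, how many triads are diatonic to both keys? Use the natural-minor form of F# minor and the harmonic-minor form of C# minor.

3

Diatonic triads of F# minor (natural minor): F#m (i), G#dim (ii°), A (III), Bm (iv), C#m (v), D (VI), E (VII).
Diatonic triads of C# minor (harmonic minor): C#m (i), D#dim (ii°), Eaug (III+), F#m (iv), G# (V), A (VI), B#dim (vii°).
Matching root and quality in both lists: F#m, A, C#m.
That gives 3 common triads.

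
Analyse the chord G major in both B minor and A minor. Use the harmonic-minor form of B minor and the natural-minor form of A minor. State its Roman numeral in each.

The scale of B minor (harmonic minor) is B C# D E F# G A#; G is degree 6, and the triad built there (G-B-D) is major, so it is VI.
The scale of A minor (natural minor) is A B C D E F G; G is degree 7, and the triad built there (G-B-D) is major, so it is VII.

VI in B minor; VII in A minor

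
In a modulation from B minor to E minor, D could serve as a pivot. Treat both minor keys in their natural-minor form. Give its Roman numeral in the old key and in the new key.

The scale of B minor (natural minor) is B C# D E F# G A; D is degree 3, and the triad built there (D-F#-A) is major, so it is III.
The scale of E minor (natural minor) is E F# G A B C D; D is degree 7, and the triad built there (D-F#-A) is major, so it is VII.

III in B minor; VII in E minor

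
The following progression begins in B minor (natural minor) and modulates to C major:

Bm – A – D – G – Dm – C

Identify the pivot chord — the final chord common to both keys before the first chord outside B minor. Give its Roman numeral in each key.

Chords diatonic to B minor: Bm, C#dim, D, Em, F#m, G, A.
Reading the progression, the first chord not in that set is Dm, so the modulation leaves B minor there.
The chord immediately before Dm is G, which is diatonic to both keys: VI in B minor and V in C major.

G — VI in B minor, V in C major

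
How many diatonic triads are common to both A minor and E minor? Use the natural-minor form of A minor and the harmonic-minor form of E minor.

Diatonic triads of A minor (natural minor): Am (i), Bdim (ii°), C (III), Dm (iv), Em (v), F (VI), G (VII).
Diatonic triads of E minor (harmonic minor): Em (i), F#dim (ii°), Gaug (III+), Am (iv), B (V), C (VI), D#dim (vii°).
Matching root and quality in both lists: Am, C, Em.
That gives 3 common triads.

3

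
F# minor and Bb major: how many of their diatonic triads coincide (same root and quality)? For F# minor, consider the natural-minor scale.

Diatonic triads of F# minor (natural minor): F#m (i), G#dim (ii°), A (III), Bm (iv), C#m (v), D (VI), E (VII).
Diatonic triads of Bb major: Bb (I), Cm (ii), Dm (iii), Eb (IV), F (V), Gm (vi), Adim (vii°).
No triad has the same root and quality in both keys.

0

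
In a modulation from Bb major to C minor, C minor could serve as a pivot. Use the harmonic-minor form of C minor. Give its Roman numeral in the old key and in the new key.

The scale of Bb major is Bb C D Eb F G A; C is degree 2, and the triad built there (C-Eb-G) is minor, so it is ii.
The scale of C minor (harmonic minor) is C D Eb F G Ab B; C is degree 1, and the triad built there (C-Eb-G) is minor, so it is i.

ii in Bb major; i in C minor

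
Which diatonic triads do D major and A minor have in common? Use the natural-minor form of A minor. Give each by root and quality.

Em, G

Triads in D major: D (I), Em (ii), F#m (iii), G (IV), A (V), Bm (vi), C#dim (vii°).
Triads in A minor (natural minor): Am (i), Bdim (ii°), C (III), Dm (iv), Em (v), F (VI), G (VII).
Shared triads with their functions: Em (ii in D major, v in A minor); G (IV in D major, VII in A minor).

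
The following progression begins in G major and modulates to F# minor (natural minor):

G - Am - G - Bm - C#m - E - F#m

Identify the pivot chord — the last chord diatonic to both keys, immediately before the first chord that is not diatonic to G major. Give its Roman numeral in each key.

Bm — iii in G major, iv in F# minor

Chords diatonic to G major: G, Am, Bm, C, D, Em, F#dim.
Reading the progression, the first chord not in that set is C#m, so the modulation leaves G major there.
The chord immediately before C#m is Bm, which is diatonic to both keys: iii in G major and iv in F# minor.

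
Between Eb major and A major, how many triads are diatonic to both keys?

0

Diatonic triads of Eb major: Eb (I), Fm (ii), Gm (iii), Ab (IV), Bb (V), Cm (vi), Ddim (vii°).
Diatonic triads of A major: A (I), Bm (ii), C#m (iii), D (IV), E (V), F#m (vi), G#dim (vii°).
No triad has the same root and quality in both keys.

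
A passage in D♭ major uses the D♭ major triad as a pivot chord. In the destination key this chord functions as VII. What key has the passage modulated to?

E♭ minor

The numeral VII denotes a major triad on scale degree 7. With D♭ on degree 7, the tonic of the new key is E♭.
Degree 7 carries a major triad in natural-minor keys, so the destination is E♭ minor.
Check: the diatonic triads of E♭ minor (natural minor) are E♭m (i), Fdim (ii°), G♭ (III), A♭m (iv), B♭m (v), C♭ (VI), D♭ (VII) — D♭ major is indeed VII.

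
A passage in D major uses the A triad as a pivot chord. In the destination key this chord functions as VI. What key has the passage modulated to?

C# minor

The numeral VI denotes a major triad on scale degree 6. With A on degree 6, the tonic of the new key is C#.
Degree 6 carries a major triad in minor keys, so the destination is C# minor.
Check: the diatonic triads of C# minor (natural minor) are C#m (i), D#dim (ii°), E (III), F#m (iv), G#m (v), A (VI), B (VII) — A is indeed VI.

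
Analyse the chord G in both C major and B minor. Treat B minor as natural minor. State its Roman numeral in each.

The scale of C major is C D E F G A B; G is degree 5, and the triad built there (G-B-D) is major, so it is V.
The scale of B minor (natural minor) is B C♯ D E F♯ G A; G is degree 6, and the triad built there (G-B-D) is major, so it is VI.

V in C major; VI in B minor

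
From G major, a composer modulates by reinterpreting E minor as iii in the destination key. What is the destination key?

C major

The numeral iii denotes a minor triad on scale degree 3. With E on degree 3, the tonic of the new key is C.
Degree 3 carries a minor triad in major keys, so the destination is C major.
Check: the diatonic triads of C major are C (I), Dm (ii), Em (iii), F (IV), G (V), Am (vi), Bdim (vii°) — E minor is indeed iii.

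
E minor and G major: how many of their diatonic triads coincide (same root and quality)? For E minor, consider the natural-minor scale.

7

Diatonic triads of E minor (natural minor): E minor (i), F# diminished (ii°), G major (III), A minor (iv), B minor (v), C major (VI), D major (VII).
Diatonic triads of G major: G major (I), A minor (ii), B minor (iii), C major (IV), D major (V), E minor (vi), F# diminished (vii°).
Matching root and quality in both lists: E minor, F# diminished, G major, A minor, B minor, C major, D major.
That gives 7 common triads.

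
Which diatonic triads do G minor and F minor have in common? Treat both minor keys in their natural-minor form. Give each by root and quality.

Cm, E♭

Triads in G minor (natural minor): G minor (i), A diminished (ii°), B♭ major (III), C minor (iv), D minor (v), E♭ major (VI), F major (VII).
Triads in F minor (natural minor): F minor (i), G diminished (ii°), A♭ major (III), B♭ minor (iv), C minor (v), D♭ major (VI), E♭ major (VII).
Shared triads with their functions: C minor (iv in G minor, v in F minor); E♭ major (VI in G minor, VII in F minor).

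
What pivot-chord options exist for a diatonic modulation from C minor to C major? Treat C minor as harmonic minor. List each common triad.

Triads in C minor (harmonic minor): C minor (i), D diminished (ii°), Eb augmented (III+), F minor (iv), G major (V), Ab major (VI), B diminished (vii°).
Triads in C major: C major (I), D minor (ii), E minor (iii), F major (IV), G major (V), A minor (vi), B diminished (vii°).
Shared triads with their functions: G major (V in C minor, V in C major); B diminished (vii° in C minor, vii° in C major).

G, Bdim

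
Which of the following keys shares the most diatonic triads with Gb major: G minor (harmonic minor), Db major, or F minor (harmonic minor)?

Db major

Triads of Gb major: Gb major (I), Ab minor (ii), Bb minor (iii), Cb major (IV), Db major (V), Eb minor (vi), F diminished (vii°).
G minor (harmonic minor) shares 0: none.
Db major shares 4: Gb, Bbm, Db, Ebm.
F minor (harmonic minor) shares 2: Bbm, Db.
The most common triads (4) are shared with Db major.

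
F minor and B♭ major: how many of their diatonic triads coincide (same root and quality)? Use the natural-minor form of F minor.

2

Diatonic triads of F minor (natural minor): Fm (i), Gdim (ii°), A♭ (III), B♭m (iv), Cm (v), D♭ (VI), E♭ (VII).
Diatonic triads of B♭ major: B♭ (I), Cm (ii), Dm (iii), E♭ (IV), F (V), Gm (vi), Adim (vii°).
Matching root and quality in both lists: Cm, E♭.
That gives 2 common triads.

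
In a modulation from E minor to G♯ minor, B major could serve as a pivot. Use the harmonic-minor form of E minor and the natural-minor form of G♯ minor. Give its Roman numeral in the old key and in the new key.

V in E minor; III in G♯ minor

The scale of E minor (harmonic minor) is E F♯ G A B C D♯; B is degree 5, and the triad built there (B-D♯-F♯) is major, so it is V.
The scale of G♯ minor (natural minor) is G♯ A♯ B C♯ D♯ E F♯; B is degree 3, and the triad built there (B-D♯-F♯) is major, so it is III.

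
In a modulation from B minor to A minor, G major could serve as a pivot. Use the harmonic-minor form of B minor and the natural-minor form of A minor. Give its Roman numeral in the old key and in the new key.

The scale of B minor (harmonic minor) is B C# D E F# G A#; G is degree 6, and the triad built there (G-B-D) is major, so it is VI.
The scale of A minor (natural minor) is A B C D E F G; G is degree 7, and the triad built there (G-B-D) is major, so it is VII.

VI in B minor; VII in A minor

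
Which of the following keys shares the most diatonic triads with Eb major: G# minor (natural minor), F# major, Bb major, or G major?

Triads of Eb major: Eb (I), Fm (ii), Gm (iii), Ab (IV), Bb (V), Cm (vi), Ddim (vii°).
G# minor (natural minor) shares 0: none.
F# major shares 0: none.
Bb major shares 4: Eb, Gm, Bb, Cm.
G major shares 0: none.
The most common triads (4) are shared with Bb major.

Bb major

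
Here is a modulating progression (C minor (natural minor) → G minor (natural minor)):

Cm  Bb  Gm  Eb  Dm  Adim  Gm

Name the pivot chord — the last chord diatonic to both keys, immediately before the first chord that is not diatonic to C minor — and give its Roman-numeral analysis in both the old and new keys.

Eb — III in C minor, VI in G minor

Chords diatonic to C minor: Cm, Ddim, Eb, Fm, Gm, Ab, Bb.
Reading the progression, the first chord not in that set is Dm, so the modulation leaves C minor there.
The chord immediately before Dm is Eb, which is diatonic to both keys: III in C minor and VI in G minor.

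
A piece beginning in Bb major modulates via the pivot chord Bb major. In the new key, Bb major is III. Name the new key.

G minor

The numeral III denotes a major triad on scale degree 3. With Bb on degree 3, the tonic of the new key is G.
Degree 3 carries a major triad in natural-minor keys, so the destination is G minor.
Check: the diatonic triads of G minor (natural minor) are Gm (i), Adim (ii°), Bb (III), Cm (iv), Dm (v), Eb (VI), F (VII) — Bb major is indeed III.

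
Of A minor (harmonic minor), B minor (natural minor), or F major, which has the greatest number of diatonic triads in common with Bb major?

F major

Triads of Bb major: Bb major (I), C minor (ii), D minor (iii), Eb major (IV), F major (V), G minor (vi), A diminished (vii°).
A minor (harmonic minor) shares 2: Dm, F.
B minor (natural minor) shares 0: none.
F major shares 4: Bb, Dm, F, Gm.
The most common triads (4) are shared with F major.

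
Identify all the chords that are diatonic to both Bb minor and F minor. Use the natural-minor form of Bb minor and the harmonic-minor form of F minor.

Triads in Bb minor (natural minor): Bbm (i), Cdim (ii°), Db (III), Ebm (iv), Fm (v), Gb (VI), Ab (VII).
Triads in F minor (harmonic minor): Fm (i), Gdim (ii°), Abaug (III+), Bbm (iv), C (V), Db (VI), Edim (vii°).
Shared triads with their functions: Bbm (i in Bb minor, iv in F minor); Db (III in Bb minor, VI in F minor); Fm (v in Bb minor, i in F minor).

Bbm, Db, Fm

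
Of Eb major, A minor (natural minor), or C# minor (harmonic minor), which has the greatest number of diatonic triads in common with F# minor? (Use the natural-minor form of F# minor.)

Triads of F# minor (natural minor): F#m (i), G#dim (ii°), A (III), Bm (iv), C#m (v), D (VI), E (VII).
Eb major shares 0: none.
A minor (natural minor) shares 0: none.
C# minor (harmonic minor) shares 3: F#m, A, C#m.
The most common triads (3) are shared with C# minor.

C# minor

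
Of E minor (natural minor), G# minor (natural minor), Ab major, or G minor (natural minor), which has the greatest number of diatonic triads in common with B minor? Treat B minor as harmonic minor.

E minor

Triads of B minor (harmonic minor): Bm (i), C#dim (ii°), Daug (III+), Em (iv), F# (V), G (VI), A#dim (vii°).
E minor (natural minor) shares 3: Bm, Em, G.
G# minor (natural minor) shares 2: F#, A#dim.
Ab major shares 0: none.
G minor (natural minor) shares 0: none.
The most common triads (3) are shared with E minor.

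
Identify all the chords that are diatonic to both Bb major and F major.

Bb, Dm, F, Gm

Triads in Bb major: Bb (I), Cm (ii), Dm (iii), Eb (IV), F (V), Gm (vi), Adim (vii°).
Triads in F major: F (I), Gm (ii), Am (iii), Bb (IV), C (V), Dm (vi), Edim (vii°).
Shared triads with their functions: Bb (I in Bb major, IV in F major); Dm (iii in Bb major, vi in F major); F (V in Bb major, I in F major); Gm (vi in Bb major, ii in F major).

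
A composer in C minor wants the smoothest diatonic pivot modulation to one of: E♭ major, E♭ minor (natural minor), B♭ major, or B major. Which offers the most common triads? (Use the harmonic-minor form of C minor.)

E♭ major

Triads of C minor (harmonic minor): Cm (i), Ddim (ii°), E♭aug (III+), Fm (iv), G (V), A♭ (VI), Bdim (vii°).
E♭ major shares 4: Cm, Ddim, Fm, A♭.
E♭ minor (natural minor) shares 0: none.
B♭ major shares 1: Cm.
B major shares 0: none.
The most common triads (4) are shared with E♭ major.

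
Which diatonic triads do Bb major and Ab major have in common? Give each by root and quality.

Cm, Eb

Triads in Bb major: Bb (I), Cm (ii), Dm (iii), Eb (IV), F (V), Gm (vi), Adim (vii°).
Triads in Ab major: Ab (I), Bbm (ii), Cm (iii), Db (IV), Eb (V), Fm (vi), Gdim (vii°).
Shared triads with their functions: Cm (ii in Bb major, iii in Ab major); Eb (IV in Bb major, V in Ab major).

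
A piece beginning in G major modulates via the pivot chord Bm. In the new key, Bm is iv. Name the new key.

The numeral iv denotes a minor triad on scale degree 4. With B on degree 4, the tonic of the new key is F#.
Degree 4 carries a minor triad in minor keys, so the destination is F# minor.
Check: the diatonic triads of F# minor (natural minor) are F#m (i), G#dim (ii°), A (III), Bm (iv), C#m (v), D (VI), E (VII) — Bm is indeed iv.

F# minor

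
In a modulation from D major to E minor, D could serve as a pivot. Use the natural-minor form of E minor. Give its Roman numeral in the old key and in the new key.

I in D major; VII in E minor

The scale of D major is D E F♯ G A B C♯; D is degree 1, and the triad built there (D-F♯-A) is major, so it is I.
The scale of E minor (natural minor) is E F♯ G A B C D; D is degree 7, and the triad built there (D-F♯-A) is major, so it is VII.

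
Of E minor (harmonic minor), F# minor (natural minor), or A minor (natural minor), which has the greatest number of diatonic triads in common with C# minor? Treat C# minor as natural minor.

Triads of C# minor (natural minor): C# minor (i), D# diminished (ii°), E major (III), F# minor (iv), G# minor (v), A major (VI), B major (VII).
E minor (harmonic minor) shares 2: D#dim, B.
F# minor (natural minor) shares 4: C#m, E, F#m, A.
A minor (natural minor) shares 0: none.
The most common triads (4) are shared with F# minor.

F# minor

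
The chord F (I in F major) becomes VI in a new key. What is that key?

A minor

The numeral VI denotes a major triad on scale degree 6. With F on degree 6, the tonic of the new key is A.
Degree 6 carries a major triad in minor keys, so the destination is A minor.
Check: the diatonic triads of A minor (natural minor) are Am (i), Bdim (ii°), C (III), Dm (iv), Em (v), F (VI), G (VII) — F is indeed VI.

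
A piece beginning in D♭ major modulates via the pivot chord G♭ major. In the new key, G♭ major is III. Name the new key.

The numeral III denotes a major triad on scale degree 3. With G♭ on degree 3, the tonic of the new key is E♭.
Degree 3 carries a major triad in natural-minor keys, so the destination is E♭ minor.
Check: the diatonic triads of E♭ minor (natural minor) are E♭m (i), Fdim (ii°), G♭ (III), A♭m (iv), B♭m (v), C♭ (VI), D♭ (VII) — G♭ major is indeed III.

E♭ minor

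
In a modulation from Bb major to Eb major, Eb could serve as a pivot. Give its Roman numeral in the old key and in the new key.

The scale of Bb major is Bb C D Eb F G A; Eb is degree 4, and the triad built there (Eb-G-Bb) is major, so it is IV.
The scale of Eb major is Eb F G Ab Bb C D; Eb is degree 1, and the triad built there (Eb-G-Bb) is major, so it is I.

IV in Bb major; I in Eb major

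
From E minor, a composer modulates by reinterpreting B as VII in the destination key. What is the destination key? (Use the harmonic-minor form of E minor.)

C♯ minor

The numeral VII denotes a major triad on scale degree 7. With B on degree 7, the tonic of the new key is C♯.
Degree 7 carries a major triad in natural-minor keys, so the destination is C♯ minor.
Check: the diatonic triads of C♯ minor (natural minor) are C♯m (i), D♯dim (ii°), E (III), F♯m (iv), G♯m (v), A (VI), B (VII) — B is indeed VII.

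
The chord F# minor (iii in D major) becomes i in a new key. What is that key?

F# minor

The numeral i denotes a minor triad on scale degree 1. With F# on degree 1, the tonic of the new key is F#.
Degree 1 carries a minor triad in minor keys, so the destination is F# minor.
Check: the diatonic triads of F# minor (natural minor) are F#m (i), G#dim (ii°), A (III), Bm (iv), C#m (v), D (VI), E (VII) — F# minor is indeed i.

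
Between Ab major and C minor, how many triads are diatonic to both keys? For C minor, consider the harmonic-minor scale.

3

Diatonic triads of Ab major: Ab (I), Bbm (ii), Cm (iii), Db (IV), Eb (V), Fm (vi), Gdim (vii°).
Diatonic triads of C minor (harmonic minor): Cm (i), Ddim (ii°), Ebaug (III+), Fm (iv), G (V), Ab (VI), Bdim (vii°).
Matching root and quality in both lists: Ab, Cm, Fm.
That gives 3 common triads.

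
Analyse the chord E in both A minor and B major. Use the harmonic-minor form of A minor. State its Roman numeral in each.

V in A minor; IV in B major

The scale of A minor (harmonic minor) is A B C D E F G#; E is degree 5, and the triad built there (E-G#-B) is major, so it is V.
The scale of B major is B C# D# E F# G# A#; E is degree 4, and the triad built there (E-G#-B) is major, so it is IV.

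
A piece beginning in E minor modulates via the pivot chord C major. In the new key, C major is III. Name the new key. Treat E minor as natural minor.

A minor

The numeral III denotes a major triad on scale degree 3. With C on degree 3, the tonic of the new key is A.
Degree 3 carries a major triad in natural-minor keys, so the destination is A minor.
Check: the diatonic triads of A minor (natural minor) are Am (i), Bdim (ii°), C (III), Dm (iv), Em (v), F (VI), G (VII) — C major is indeed III.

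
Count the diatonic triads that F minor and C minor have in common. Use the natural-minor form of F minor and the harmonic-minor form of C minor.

Diatonic triads of F minor (natural minor): F minor (i), G diminished (ii°), Ab major (III), Bb minor (iv), C minor (v), Db major (VI), Eb major (VII).
Diatonic triads of C minor (harmonic minor): C minor (i), D diminished (ii°), Eb augmented (III+), F minor (iv), G major (V), Ab major (VI), B diminished (vii°).
Matching root and quality in both lists: F minor, Ab major, C minor.
That gives 3 common triads.

3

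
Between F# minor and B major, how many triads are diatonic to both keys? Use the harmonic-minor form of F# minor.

0

Diatonic triads of F# minor (harmonic minor): F#m (i), G#dim (ii°), Aaug (III+), Bm (iv), C# (V), D (VI), E#dim (vii°).
Diatonic triads of B major: B (I), C#m (ii), D#m (iii), E (IV), F# (V), G#m (vi), A#dim (vii°).
No triad has the same root and quality in both keys.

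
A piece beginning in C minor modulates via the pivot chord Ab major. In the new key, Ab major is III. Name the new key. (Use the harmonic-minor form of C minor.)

F minor

The numeral III denotes a major triad on scale degree 3. With Ab on degree 3, the tonic of the new key is F.
Degree 3 carries a major triad in natural-minor keys, so the destination is F minor.
Check: the diatonic triads of F minor (natural minor) are Fm (i), Gdim (ii°), Ab (III), Bbm (iv), Cm (v), Db (VI), Eb (VII) — Ab major is indeed III.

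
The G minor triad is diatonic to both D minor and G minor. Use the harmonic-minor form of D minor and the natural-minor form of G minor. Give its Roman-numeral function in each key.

iv in D minor; i in G minor

The scale of D minor (harmonic minor) is D E F G A Bb C#; G is degree 4, and the triad built there (G-Bb-D) is minor, so it is iv.
The scale of G minor (natural minor) is G A Bb C D Eb F; G is degree 1, and the triad built there (G-Bb-D) is minor, so it is i.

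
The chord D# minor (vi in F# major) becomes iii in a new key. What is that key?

B major

The numeral iii denotes a minor triad on scale degree 3. With D# on degree 3, the tonic of the new key is B.
Degree 3 carries a minor triad in major keys, so the destination is B major.
Check: the diatonic triads of B major are B (I), C#m (ii), D#m (iii), E (IV), F# (V), G#m (vi), A#dim (vii°) — D# minor is indeed iii.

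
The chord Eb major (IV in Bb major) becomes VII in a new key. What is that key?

The numeral VII denotes a major triad on scale degree 7. With Eb on degree 7, the tonic of the new key is F.
Degree 7 carries a major triad in natural-minor keys, so the destination is F minor.
Check: the diatonic triads of F minor (natural minor) are Fm (i), Gdim (ii°), Ab (III), Bbm (iv), Cm (v), Db (VI), Eb (VII) — Eb major is indeed VII.

F minor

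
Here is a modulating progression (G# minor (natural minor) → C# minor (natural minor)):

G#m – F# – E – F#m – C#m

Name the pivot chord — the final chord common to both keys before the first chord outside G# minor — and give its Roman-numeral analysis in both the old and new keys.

E — VI in G# minor, III in C# minor

Chords diatonic to G# minor: G#m, A#dim, B, C#m, D#m, E, F#.
Reading the progression, the first chord not in that set is F#m, so the modulation leaves G# minor there.
The chord immediately before F#m is E, which is diatonic to both keys: VI in G# minor and III in C# minor.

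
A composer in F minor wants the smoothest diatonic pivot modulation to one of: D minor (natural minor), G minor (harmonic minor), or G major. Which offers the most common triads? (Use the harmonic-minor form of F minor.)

Triads of F minor (harmonic minor): Fm (i), Gdim (ii°), Abaug (III+), Bbm (iv), C (V), Db (VI), Edim (vii°).
D minor (natural minor) shares 2: C, Edim.
G minor (harmonic minor) shares 0: none.
G major shares 1: C.
The most common triads (2) are shared with D minor.

D minor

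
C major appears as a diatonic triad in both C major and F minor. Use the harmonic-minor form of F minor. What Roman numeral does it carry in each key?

The scale of C major is C D E F G A B; C is degree 1, and the triad built there (C-E-G) is major, so it is I.
The scale of F minor (harmonic minor) is F G Ab Bb C Db E; C is degree 5, and the triad built there (C-E-G) is major, so it is V.

I in C major; V in F minor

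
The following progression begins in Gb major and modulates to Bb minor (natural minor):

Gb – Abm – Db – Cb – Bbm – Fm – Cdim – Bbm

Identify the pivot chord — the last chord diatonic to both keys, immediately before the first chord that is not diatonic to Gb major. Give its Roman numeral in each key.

Bbm — iii in Gb major, i in Bb minor

Chords diatonic to Gb major: Gb, Abm, Bbm, Cb, Db, Ebm, Fdim.
Reading the progression, the first chord not in that set is Fm, so the modulation leaves Gb major there.
The chord immediately before Fm is Bbm, which is diatonic to both keys: iii in Gb major and i in Bb minor.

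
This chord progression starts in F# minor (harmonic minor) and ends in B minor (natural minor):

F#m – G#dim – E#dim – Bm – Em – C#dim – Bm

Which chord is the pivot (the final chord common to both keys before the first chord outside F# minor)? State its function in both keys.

Chords diatonic to F# minor: F#m, G#dim, Aaug, Bm, C#, D, E#dim.
Reading the progression, the first chord not in that set is Em, so the modulation leaves F# minor there.
The chord immediately before Em is Bm, which is diatonic to both keys: iv in F# minor and i in B minor.

Bm — iv in F# minor, i in B minor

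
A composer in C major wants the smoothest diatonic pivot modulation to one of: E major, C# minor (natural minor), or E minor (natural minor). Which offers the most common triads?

E minor

Triads of C major: C major (I), D minor (ii), E minor (iii), F major (IV), G major (V), A minor (vi), B diminished (vii°).
E major shares 0: none.
C# minor (natural minor) shares 0: none.
E minor (natural minor) shares 4: C, Em, G, Am.
The most common triads (4) are shared with E minor.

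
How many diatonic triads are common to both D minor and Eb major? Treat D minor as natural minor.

2

Diatonic triads of D minor (natural minor): D minor (i), E diminished (ii°), F major (III), G minor (iv), A minor (v), Bb major (VI), C major (VII).
Diatonic triads of Eb major: Eb major (I), F minor (ii), G minor (iii), Ab major (IV), Bb major (V), C minor (vi), D diminished (vii°).
Matching root and quality in both lists: G minor, Bb major.
That gives 2 common triads.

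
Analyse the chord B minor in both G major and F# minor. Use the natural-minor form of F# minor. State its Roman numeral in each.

iii in G major; iv in F# minor

The scale of G major is G A B C D E F#; B is degree 3, and the triad built there (B-D-F#) is minor, so it is iii.
The scale of F# minor (natural minor) is F# G# A B C# D E; B is degree 4, and the triad built there (B-D-F#) is minor, so it is iv.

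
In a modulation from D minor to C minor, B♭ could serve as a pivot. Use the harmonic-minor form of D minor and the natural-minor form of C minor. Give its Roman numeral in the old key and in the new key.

VI in D minor; VII in C minor

The scale of D minor (harmonic minor) is D E F G A B♭ C♯; B♭ is degree 6, and the triad built there (B♭-D-F) is major, so it is VI.
The scale of C minor (natural minor) is C D E♭ F G A♭ B♭; B♭ is degree 7, and the triad built there (B♭-D-F) is major, so it is VII.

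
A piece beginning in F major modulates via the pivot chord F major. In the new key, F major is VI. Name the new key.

The numeral VI denotes a major triad on scale degree 6. With F on degree 6, the tonic of the new key is A.
Degree 6 carries a major triad in minor keys, so the destination is A minor.
Check: the diatonic triads of A minor (natural minor) are Am (i), Bdim (ii°), C (III), Dm (iv), Em (v), F (VI), G (VII) — F major is indeed VI.

A minor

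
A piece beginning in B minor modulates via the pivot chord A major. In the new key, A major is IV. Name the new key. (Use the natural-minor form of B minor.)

E major

The numeral IV denotes a major triad on scale degree 4. With A on degree 4, the tonic of the new key is E.
Degree 4 carries a major triad in major keys, so the destination is E major.
Check: the diatonic triads of E major are E (I), F#m (ii), G#m (iii), A (IV), B (V), C#m (vi), D#dim (vii°) — A major is indeed IV.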